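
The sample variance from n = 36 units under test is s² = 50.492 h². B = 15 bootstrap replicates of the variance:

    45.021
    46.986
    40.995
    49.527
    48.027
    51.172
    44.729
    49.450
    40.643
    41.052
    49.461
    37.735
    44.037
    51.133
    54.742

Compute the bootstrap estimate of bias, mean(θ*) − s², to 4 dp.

mean(θ*) = (45.021 + 46.986 + 40.995 + 49.527 + 48.027 + 51.172 + 44.729 + 49.450 + 40.643 + 41.052 + 49.461 + 37.735 + 44.037 + 51.133 + 54.742) / 15 = 46.31400
bias = 46.31400 − 50.492

bias = −4.1780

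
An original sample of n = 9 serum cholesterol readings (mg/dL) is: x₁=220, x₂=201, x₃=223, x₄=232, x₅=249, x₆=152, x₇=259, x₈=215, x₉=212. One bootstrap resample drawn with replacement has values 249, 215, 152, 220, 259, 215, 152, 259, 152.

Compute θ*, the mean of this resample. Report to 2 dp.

θ* = 208.11

Mean = (249 + 215 + 152 + 220 + 259 + 215 + 152 + 259 + 152) / 9 = 1873.0 / 9 = 208.11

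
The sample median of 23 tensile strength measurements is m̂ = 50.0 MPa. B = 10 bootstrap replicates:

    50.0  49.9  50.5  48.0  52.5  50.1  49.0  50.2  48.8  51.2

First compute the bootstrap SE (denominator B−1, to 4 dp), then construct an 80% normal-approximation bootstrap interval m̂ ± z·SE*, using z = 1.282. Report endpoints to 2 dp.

(48.38, 51.62)

Mean of replicates = 50.0200; sum of squared deviations = 14.4360; SE* = √(14.4360/9) = 1.2665
Margin = 1.282 × 1.2665 = 1.624
Interval: 50.0 ± 1.624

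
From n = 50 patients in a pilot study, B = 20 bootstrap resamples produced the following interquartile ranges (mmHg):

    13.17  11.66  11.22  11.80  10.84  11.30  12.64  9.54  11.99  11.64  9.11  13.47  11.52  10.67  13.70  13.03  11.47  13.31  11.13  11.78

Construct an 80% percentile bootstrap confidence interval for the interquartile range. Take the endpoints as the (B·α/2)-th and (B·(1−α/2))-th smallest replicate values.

(9.54, 13.31)

Sorted replicates: 9.11, 9.54, 10.67, 10.84, 11.13, 11.22, 11.30, 11.47, 11.52, 11.64, 11.66, 11.78, 11.80, 11.99, 12.64, 13.03, 13.17, 13.31, 13.47, 13.70
α = 0.20; lower rank = 20 × 0.100 = 2; upper rank = 20 × 0.900 = 18.
The 2nd smallest replicate is 9.54; the 18th is 13.31.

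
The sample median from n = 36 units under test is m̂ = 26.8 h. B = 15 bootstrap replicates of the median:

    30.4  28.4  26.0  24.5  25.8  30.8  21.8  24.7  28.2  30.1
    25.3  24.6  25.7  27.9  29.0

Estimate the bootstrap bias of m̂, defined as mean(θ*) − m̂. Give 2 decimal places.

bias = +0.08

mean(θ*) = (30.4 + 28.4 + 26.0 + 24.5 + 25.8 + 30.8 + 21.8 + 24.7 + 28.2 + 30.1 + 25.3 + 24.6 + 25.7 + 27.9 + 29.0) / 15 = 26.880
bias = 26.880 − 26.8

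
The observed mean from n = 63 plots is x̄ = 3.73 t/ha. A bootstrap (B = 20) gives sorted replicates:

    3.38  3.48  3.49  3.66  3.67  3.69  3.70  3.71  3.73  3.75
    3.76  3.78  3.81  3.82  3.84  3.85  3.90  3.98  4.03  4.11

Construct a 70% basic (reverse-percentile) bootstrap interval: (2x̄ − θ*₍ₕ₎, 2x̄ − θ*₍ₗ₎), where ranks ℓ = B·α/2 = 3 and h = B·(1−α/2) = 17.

Percentile endpoints at ranks 3 and 17: θ*₍3₎ = 3.49, θ*₍17₎ = 3.90.
Basic interval reflects these around x̄:
  lower = 2 × 3.73 − 3.90 = 3.56
  upper = 2 × 3.73 − 3.49 = 3.97

(3.56, 3.97)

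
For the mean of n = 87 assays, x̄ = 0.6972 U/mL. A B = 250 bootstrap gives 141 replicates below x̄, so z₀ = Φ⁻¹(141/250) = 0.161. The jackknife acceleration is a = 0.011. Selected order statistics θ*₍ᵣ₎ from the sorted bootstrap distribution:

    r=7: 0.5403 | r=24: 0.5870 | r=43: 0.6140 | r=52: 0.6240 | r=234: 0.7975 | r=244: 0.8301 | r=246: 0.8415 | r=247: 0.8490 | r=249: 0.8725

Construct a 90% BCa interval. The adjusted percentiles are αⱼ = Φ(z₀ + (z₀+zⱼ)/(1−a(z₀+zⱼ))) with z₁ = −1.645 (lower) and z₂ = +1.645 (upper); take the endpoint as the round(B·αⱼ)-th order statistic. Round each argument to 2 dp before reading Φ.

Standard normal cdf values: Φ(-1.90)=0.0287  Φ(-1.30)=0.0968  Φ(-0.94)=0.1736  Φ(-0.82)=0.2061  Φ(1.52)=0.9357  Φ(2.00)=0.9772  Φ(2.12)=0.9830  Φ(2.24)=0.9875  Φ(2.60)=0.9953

(0.5870, 0.8301)

Lower: z₀ + z₁ = 0.161 + (-1.645) = -1.484; 1 − a(z₀+z₁) = 1 − (0.011)(-1.484) = 1.0163; argument = 0.161 + (-1.484)/1.0163 = -1.2992 → -1.30.
α₁ = Φ(-1.30) = 0.0968; rank = round(250 × 0.0968) = 24; θ*₍24₎ = 0.5870.
Upper: z₀ + z₂ = 1.806; 1 − a(z₀+z₂) = 0.9801; argument = 2.0036 → 2.00; α₂ = 0.9772; rank = 244; θ*₍244₎ = 0.8301.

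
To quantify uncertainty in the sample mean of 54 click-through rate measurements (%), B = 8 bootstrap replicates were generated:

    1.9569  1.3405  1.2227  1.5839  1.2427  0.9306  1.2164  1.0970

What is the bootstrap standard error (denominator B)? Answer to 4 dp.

Bootstrap SE is the standard deviation of the 8 replicate means.
Mean of replicates: (1.9569 + 1.3405 + 1.2227 + 1.5839 + 1.2427 + 0.9306 + 1.2164 + 1.0970) / 8 = 10.59070 / 8 = 1.32384
Sum of squared deviations: (+0.63306)² + (+0.01666)² + (−0.10114)² + (+0.26006)² + (−0.08114)² + (−0.39324)² + (−0.10744)² + (−0.22684)² = 0.70312
Variance = 0.70312 / 8 = 0.08789
SE* = √0.08789

SE* = 0.2965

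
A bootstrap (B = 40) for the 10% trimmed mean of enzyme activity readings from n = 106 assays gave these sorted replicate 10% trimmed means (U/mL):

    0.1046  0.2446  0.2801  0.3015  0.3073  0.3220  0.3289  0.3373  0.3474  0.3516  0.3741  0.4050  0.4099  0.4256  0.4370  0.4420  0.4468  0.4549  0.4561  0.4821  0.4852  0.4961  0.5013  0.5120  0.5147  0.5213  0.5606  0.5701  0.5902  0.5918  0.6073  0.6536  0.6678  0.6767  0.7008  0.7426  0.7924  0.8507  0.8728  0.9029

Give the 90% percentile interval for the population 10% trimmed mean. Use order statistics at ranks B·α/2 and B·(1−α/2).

(0.2446, 0.8507)

α = 0.10; lower rank = 40 × 0.050 = 2; upper rank = 40 × 0.950 = 38.
The 2nd smallest replicate is 0.2446; the 38th is 0.8507.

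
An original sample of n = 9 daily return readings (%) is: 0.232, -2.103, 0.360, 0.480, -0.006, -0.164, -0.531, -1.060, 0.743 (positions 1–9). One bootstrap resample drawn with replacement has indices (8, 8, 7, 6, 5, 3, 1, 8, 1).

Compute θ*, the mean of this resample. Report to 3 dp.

θ* = -0.340

Resample values: -1.060, -1.060, -0.531, -0.164, -0.006, 0.360, 0.232, -1.060, 0.232.
Mean = ((-1.060) + (-1.060) + (-0.531) + (-0.164) + (-0.006) + 0.360 + 0.232 + (-1.060) + 0.232) / 9 = -3.0570 / 9 = -0.340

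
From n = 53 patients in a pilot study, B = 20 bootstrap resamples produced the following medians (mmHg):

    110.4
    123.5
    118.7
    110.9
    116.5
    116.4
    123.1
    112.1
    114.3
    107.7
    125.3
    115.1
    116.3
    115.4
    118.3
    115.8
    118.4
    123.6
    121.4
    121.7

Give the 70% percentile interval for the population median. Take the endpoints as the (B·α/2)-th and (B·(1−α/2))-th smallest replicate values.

Sorted replicates: 107.7, 110.4, 110.9, 112.1, 114.3, 115.1, 115.4, 115.8, 116.3, 116.4, 116.5, 118.3, 118.4, 118.7, 121.4, 121.7, 123.1, 123.5, 123.6, 125.3
α = 0.30; lower rank = 20 × 0.150 = 3; upper rank = 20 × 0.850 = 17.
The 3rd smallest replicate is 110.9; the 17th is 123.1.

(110.9, 123.1)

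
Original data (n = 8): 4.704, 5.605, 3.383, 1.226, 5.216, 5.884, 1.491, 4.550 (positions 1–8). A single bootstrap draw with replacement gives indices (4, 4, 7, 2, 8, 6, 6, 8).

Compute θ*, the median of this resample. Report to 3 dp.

Resample values: 1.226, 1.226, 1.491, 5.605, 4.550, 5.884, 5.884, 4.550.
Sorted: 1.226, 1.226, 1.491, 4.550, 4.550, 5.605, 5.884, 5.884
Median = average of the two middle values = 4.550

θ* = 4.550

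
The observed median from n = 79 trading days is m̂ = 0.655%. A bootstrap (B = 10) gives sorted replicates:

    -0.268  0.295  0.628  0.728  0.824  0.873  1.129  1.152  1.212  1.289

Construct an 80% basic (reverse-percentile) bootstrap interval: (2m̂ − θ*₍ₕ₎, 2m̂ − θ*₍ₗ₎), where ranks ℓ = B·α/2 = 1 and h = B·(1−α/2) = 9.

(0.098, 1.578)

Percentile endpoints at ranks 1 and 9: θ*₍1₎ = -0.268, θ*₍9₎ = 1.212.
Basic interval reflects these around m̂:
  lower = 2 × 0.655 − 1.212 = 0.098
  upper = 2 × 0.655 − -0.268 = 1.578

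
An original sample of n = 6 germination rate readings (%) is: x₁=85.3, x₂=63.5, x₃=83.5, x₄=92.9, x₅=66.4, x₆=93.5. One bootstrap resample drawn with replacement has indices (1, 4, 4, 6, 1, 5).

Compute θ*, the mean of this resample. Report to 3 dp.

Resample values: 85.3, 92.9, 92.9, 93.5, 85.3, 66.4.
Mean = (85.3 + 92.9 + 92.9 + 93.5 + 85.3 + 66.4) / 6 = 516.30 / 6 = 86.050

θ* = 86.050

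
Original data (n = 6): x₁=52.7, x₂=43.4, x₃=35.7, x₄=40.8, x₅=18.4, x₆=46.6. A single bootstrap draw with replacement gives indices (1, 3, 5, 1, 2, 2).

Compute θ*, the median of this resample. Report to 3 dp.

Resample values: 52.7, 35.7, 18.4, 52.7, 43.4, 43.4.
Sorted: 18.4, 35.7, 43.4, 43.4, 52.7, 52.7
Median = average of the two middle values = 43.400

θ* = 43.400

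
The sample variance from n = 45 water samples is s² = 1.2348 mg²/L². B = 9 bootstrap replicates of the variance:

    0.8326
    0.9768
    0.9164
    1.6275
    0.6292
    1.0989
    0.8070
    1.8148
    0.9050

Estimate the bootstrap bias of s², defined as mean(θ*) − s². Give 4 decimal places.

mean(θ*) = (0.8326 + 0.9768 + 0.9164 + 1.6275 + 0.6292 + 1.0989 + 0.8070 + 1.8148 + 0.9050) / 9 = 1.06758
bias = 1.06758 − 1.2348

bias = −0.1672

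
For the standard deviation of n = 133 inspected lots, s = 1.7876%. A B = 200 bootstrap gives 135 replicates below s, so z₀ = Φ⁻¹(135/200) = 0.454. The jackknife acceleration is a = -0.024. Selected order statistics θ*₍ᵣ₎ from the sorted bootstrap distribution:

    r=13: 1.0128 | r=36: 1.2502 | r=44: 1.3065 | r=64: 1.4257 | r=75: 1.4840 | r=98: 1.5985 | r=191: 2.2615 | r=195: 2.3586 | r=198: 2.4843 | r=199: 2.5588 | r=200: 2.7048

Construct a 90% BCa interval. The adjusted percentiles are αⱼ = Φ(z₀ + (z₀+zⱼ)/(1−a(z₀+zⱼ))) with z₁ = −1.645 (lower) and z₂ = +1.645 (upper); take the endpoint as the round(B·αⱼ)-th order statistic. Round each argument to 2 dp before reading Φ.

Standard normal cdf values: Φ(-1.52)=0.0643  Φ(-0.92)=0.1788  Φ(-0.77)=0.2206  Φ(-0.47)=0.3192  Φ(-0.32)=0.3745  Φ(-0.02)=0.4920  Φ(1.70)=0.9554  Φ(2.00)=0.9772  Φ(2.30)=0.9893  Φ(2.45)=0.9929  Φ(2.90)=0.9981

(1.3065, 2.5588)

Lower: z₀ + z₁ = 0.454 + (-1.645) = -1.191; 1 − a(z₀+z₁) = 1 − (-0.024)(-1.191) = 0.9714; argument = 0.454 + (-1.191)/0.9714 = -0.7720 → -0.77.
α₁ = Φ(-0.77) = 0.2206; rank = round(200 × 0.2206) = 44; θ*₍44₎ = 1.3065.
Upper: z₀ + z₂ = 2.099; 1 − a(z₀+z₂) = 1.0504; argument = 2.4523 → 2.45; α₂ = 0.9929; rank = 199; θ*₍199₎ = 2.5588.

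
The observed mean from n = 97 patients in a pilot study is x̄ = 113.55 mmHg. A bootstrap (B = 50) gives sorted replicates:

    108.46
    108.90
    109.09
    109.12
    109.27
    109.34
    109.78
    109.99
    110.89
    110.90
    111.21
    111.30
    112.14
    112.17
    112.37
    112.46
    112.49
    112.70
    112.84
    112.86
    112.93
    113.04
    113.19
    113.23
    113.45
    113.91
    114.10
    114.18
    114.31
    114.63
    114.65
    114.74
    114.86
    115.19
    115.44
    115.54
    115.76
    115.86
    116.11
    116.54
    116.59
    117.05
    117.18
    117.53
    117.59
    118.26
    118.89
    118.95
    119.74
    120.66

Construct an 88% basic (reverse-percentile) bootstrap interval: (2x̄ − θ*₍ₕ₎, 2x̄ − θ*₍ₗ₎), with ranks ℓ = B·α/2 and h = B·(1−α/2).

Percentile endpoints at ranks 3 and 47: θ*₍3₎ = 109.09, θ*₍47₎ = 118.89.
Basic interval reflects these around x̄:
  lower = 2 × 113.55 − 118.89 = 108.21
  upper = 2 × 113.55 − 109.09 = 118.01

(108.21, 118.01)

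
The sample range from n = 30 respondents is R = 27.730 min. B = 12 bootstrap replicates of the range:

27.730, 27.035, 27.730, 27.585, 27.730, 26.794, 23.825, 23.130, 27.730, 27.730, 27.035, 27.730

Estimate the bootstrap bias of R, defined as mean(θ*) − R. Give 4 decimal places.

bias = −0.9147

mean(θ*) = (27.730 + 27.035 + 27.730 + 27.585 + 27.730 + 26.794 + 23.825 + 23.130 + 27.730 + 27.730 + 27.035 + 27.730) / 12 = 26.81533
bias = 26.81533 − 27.730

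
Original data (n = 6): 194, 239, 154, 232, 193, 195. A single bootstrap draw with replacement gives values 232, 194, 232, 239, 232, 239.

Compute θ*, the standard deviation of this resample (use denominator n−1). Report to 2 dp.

θ* = 17.01

Mean = 228.0000; sum of squared deviations = 1446.0000
s² = 1446.0000 / 5 = 289.2000
s = √289.2000 = 17.01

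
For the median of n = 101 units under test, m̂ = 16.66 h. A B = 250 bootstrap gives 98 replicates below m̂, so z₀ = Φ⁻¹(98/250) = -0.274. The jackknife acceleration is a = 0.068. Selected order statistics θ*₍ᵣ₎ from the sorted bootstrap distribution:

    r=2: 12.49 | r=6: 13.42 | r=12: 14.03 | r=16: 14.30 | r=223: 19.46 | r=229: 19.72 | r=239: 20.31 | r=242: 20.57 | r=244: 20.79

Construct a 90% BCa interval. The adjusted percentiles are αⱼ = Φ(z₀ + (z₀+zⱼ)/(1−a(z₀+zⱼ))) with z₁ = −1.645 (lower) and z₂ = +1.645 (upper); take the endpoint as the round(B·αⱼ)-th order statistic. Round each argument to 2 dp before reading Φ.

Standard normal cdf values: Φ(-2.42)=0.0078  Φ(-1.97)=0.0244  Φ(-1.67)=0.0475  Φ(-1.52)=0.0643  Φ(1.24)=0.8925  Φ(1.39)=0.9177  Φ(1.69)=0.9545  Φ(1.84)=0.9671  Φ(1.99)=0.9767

Lower: z₀ + z₁ = -0.274 + (-1.645) = -1.919; 1 − a(z₀+z₁) = 1 − (0.068)(-1.919) = 1.1305; argument = -0.274 + (-1.919)/1.1305 = -1.9715 → -1.97.
α₁ = Φ(-1.97) = 0.0244; rank = round(250 × 0.0244) = 6; θ*₍6₎ = 13.42.
Upper: z₀ + z₂ = 1.371; 1 − a(z₀+z₂) = 0.9068; argument = 1.2380 → 1.24; α₂ = 0.8925; rank = 223; θ*₍223₎ = 19.46.

(13.42, 19.46)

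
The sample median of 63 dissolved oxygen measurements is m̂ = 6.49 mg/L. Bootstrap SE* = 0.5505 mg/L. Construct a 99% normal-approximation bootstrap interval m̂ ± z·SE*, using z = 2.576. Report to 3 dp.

Margin = 2.576 × 0.5505 = 1.4181
Interval: 6.49 ± 1.4181

(5.072, 7.908)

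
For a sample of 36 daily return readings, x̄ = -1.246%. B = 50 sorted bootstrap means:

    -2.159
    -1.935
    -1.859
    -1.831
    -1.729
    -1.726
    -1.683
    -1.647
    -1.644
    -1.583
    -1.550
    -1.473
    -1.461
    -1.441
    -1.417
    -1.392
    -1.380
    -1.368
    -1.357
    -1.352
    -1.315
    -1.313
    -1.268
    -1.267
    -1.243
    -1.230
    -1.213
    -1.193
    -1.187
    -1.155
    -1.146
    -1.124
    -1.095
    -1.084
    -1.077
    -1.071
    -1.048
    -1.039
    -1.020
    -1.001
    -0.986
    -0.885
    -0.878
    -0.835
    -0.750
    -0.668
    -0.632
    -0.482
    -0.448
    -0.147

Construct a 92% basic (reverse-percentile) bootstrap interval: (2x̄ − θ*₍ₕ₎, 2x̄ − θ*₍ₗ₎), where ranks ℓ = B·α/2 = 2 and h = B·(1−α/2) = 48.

Percentile endpoints at ranks 2 and 48: θ*₍2₎ = -1.935, θ*₍48₎ = -0.482.
Basic interval reflects these around x̄:
  lower = 2 × -1.246 − -0.482 = -2.010
  upper = 2 × -1.246 − -1.935 = -0.557

(-2.010, -0.557)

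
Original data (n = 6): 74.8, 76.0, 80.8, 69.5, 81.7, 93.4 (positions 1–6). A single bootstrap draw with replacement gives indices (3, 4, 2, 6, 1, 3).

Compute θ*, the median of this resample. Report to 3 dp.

Resample values: 80.8, 69.5, 76.0, 93.4, 74.8, 80.8.
Sorted: 69.5, 74.8, 76.0, 80.8, 80.8, 93.4
Median = average of the two middle values = 78.400

θ* = 78.400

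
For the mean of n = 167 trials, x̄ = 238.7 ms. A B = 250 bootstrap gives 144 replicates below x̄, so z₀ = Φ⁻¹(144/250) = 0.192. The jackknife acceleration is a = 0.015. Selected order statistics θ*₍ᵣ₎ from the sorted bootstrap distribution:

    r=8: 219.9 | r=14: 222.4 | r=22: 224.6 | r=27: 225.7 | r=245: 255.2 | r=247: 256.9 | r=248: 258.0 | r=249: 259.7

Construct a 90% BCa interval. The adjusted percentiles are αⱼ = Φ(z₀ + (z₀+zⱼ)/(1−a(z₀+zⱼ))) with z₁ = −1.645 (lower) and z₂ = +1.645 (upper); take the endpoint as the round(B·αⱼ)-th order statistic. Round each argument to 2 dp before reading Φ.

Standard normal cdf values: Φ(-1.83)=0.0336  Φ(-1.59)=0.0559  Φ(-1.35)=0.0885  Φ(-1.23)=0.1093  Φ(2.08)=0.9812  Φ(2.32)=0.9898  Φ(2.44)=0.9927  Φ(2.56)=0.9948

(225.7, 255.2)

Lower: z₀ + z₁ = 0.192 + (-1.645) = -1.453; 1 − a(z₀+z₁) = 1 − (0.015)(-1.453) = 1.0218; argument = 0.192 + (-1.453)/1.0218 = -1.2300 → -1.23.
α₁ = Φ(-1.23) = 0.1093; rank = round(250 × 0.1093) = 27; θ*₍27₎ = 225.7.
Upper: z₀ + z₂ = 1.837; 1 − a(z₀+z₂) = 0.9724; argument = 2.0811 → 2.08; α₂ = 0.9812; rank = 245; θ*₍245₎ = 255.2.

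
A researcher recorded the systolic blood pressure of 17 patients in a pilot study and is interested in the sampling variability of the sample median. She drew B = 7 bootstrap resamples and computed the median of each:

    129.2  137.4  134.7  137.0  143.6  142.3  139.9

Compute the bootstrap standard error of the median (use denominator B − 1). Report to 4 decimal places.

SE* = 4.8757

Bootstrap SE is the standard deviation of the 7 replicate medians.
Mean of replicates: (129.2 + 137.4 + 134.7 + 137.0 + 143.6 + 142.3 + 139.9) / 7 = 964.10000 / 7 = 137.72857
Sum of squared deviations: (−8.52857)² + (−0.32857)² + (−3.02857)² + (−0.72857)² + (+5.87143)² + (+4.57143)² + (+2.17143)² = 142.63429
Variance = 142.63429 / 6 = 23.77238
SE* = √23.77238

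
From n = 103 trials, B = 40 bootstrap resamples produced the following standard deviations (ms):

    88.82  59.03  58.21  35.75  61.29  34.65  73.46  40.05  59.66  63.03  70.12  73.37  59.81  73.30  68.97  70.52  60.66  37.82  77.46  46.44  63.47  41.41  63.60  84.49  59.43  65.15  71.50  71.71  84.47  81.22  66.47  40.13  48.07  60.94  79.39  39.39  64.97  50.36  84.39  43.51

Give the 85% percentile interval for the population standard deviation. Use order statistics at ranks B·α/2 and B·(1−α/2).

(37.82, 84.39)

Sorted replicates: 34.65, 35.75, 37.82, 39.39, 40.05, 40.13, 41.41, 43.51, 46.44, 48.07, 50.36, 58.21, 59.03, 59.43, 59.66, 59.81, 60.66, 60.94, 61.29, 63.03, 63.47, 63.60, 64.97, 65.15, 66.47, 68.97, 70.12, 70.52, 71.50, 71.71, 73.30, 73.37, 73.46, 77.46, 79.39, 81.22, 84.39, 84.47, 84.49, 88.82
α = 0.15; lower rank = 40 × 0.075 = 3; upper rank = 40 × 0.925 = 37.
The 3rd smallest replicate is 37.82; the 37th is 84.39.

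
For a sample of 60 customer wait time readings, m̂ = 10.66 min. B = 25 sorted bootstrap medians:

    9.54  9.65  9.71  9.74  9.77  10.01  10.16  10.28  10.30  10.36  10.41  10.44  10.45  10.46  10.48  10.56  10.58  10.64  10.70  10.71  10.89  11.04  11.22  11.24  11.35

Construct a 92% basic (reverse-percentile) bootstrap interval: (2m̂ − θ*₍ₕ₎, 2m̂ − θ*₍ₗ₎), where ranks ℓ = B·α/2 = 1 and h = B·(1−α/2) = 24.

Percentile endpoints at ranks 1 and 24: θ*₍1₎ = 9.54, θ*₍24₎ = 11.24.
Basic interval reflects these around m̂:
  lower = 2 × 10.66 − 11.24 = 10.08
  upper = 2 × 10.66 − 9.54 = 11.78

(10.08, 11.78)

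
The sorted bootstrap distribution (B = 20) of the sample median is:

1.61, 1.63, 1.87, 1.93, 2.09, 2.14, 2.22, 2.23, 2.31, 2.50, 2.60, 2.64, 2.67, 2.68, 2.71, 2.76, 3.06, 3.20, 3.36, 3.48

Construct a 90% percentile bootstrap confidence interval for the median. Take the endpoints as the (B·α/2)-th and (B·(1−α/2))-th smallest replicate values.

α = 0.10; lower rank = 20 × 0.050 = 1; upper rank = 20 × 0.950 = 19.
The 1st smallest replicate is 1.61; the 19th is 3.36.

(1.61, 3.36)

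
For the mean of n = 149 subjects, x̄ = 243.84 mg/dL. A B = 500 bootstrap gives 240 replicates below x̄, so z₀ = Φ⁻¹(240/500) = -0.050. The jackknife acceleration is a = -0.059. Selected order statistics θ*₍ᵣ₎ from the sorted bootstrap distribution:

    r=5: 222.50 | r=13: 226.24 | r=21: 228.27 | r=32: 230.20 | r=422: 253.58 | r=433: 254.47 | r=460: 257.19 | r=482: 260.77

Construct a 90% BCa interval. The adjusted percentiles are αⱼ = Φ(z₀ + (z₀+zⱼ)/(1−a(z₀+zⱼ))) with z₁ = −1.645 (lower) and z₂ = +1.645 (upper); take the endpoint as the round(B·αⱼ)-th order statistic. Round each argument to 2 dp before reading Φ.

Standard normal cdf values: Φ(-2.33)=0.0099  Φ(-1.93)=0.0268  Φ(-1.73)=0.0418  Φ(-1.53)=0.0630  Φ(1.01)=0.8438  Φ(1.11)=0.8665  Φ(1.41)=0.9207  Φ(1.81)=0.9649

Lower: z₀ + z₁ = -0.050 + (-1.645) = -1.695; 1 − a(z₀+z₁) = 1 − (-0.059)(-1.695) = 0.9000; argument = -0.050 + (-1.695)/0.9000 = -1.9333 → -1.93.
α₁ = Φ(-1.93) = 0.0268; rank = round(500 × 0.0268) = 13; θ*₍13₎ = 226.24.
Upper: z₀ + z₂ = 1.595; 1 − a(z₀+z₂) = 1.0941; argument = 1.4078 → 1.41; α₂ = 0.9207; rank = 460; θ*₍460₎ = 257.19.

(226.24, 257.19)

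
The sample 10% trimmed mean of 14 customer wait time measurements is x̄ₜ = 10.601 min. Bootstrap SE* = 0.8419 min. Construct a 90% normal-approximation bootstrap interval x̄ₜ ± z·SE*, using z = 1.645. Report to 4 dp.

(9.2161, 11.9859)

Margin = 1.645 × 0.8419 = 1.38493
Interval: 10.601 ± 1.38493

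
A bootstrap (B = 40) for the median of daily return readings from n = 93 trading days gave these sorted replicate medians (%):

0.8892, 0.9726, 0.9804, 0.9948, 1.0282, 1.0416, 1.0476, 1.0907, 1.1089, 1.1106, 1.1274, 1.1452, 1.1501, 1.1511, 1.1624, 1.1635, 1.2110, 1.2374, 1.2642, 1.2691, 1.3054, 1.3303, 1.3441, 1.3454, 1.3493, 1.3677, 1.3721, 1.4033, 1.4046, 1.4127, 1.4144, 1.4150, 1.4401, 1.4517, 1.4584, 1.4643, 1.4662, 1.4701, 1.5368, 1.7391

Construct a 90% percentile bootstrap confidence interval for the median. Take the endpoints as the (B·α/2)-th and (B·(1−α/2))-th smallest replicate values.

(0.9726, 1.4701)

α = 0.10; lower rank = 40 × 0.050 = 2; upper rank = 40 × 0.950 = 38.
The 2nd smallest replicate is 0.9726; the 38th is 1.4701.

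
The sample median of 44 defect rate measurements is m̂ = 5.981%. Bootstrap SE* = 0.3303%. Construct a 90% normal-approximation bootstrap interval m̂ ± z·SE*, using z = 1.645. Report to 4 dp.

(5.4377, 6.5243)

Margin = 1.645 × 0.3303 = 0.54334
Interval: 5.981 ± 0.54334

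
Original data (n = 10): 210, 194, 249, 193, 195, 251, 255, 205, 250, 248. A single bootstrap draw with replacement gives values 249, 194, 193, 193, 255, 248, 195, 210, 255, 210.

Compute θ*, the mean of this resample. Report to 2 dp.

θ* = 220.20

Mean = (249 + 194 + 193 + 193 + 255 + 248 + 195 + 210 + 255 + 210) / 10 = 2202.0 / 10 = 220.20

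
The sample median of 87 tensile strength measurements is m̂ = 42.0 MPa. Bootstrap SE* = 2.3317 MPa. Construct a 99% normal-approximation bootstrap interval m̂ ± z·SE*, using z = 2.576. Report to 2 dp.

(35.99, 48.01)

Margin = 2.576 × 2.3317 = 6.006
Interval: 42.0 ± 6.006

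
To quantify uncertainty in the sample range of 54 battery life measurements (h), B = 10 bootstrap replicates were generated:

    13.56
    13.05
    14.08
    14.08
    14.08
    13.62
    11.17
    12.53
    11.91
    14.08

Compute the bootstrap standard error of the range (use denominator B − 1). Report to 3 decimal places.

SE* = 1.036

Bootstrap SE is the standard deviation of the 10 replicate ranges.
Mean of replicates: (13.56 + 13.05 + 14.08 + 14.08 + 14.08 + 13.62 + 11.17 + 12.53 + 11.91 + 14.08) / 10 = 132.1600 / 10 = 13.2160
Sum of squared deviations: (+0.3440)² + (−0.1660)² + (+0.8640)² + (+0.8640)² + (+0.8640)² + (+0.4040)² + (−2.0460)² + (−0.6860)² + (−1.3060)² + (+0.8640)² = 9.6574
Variance = 9.6574 / 9 = 1.0730
SE* = √1.0730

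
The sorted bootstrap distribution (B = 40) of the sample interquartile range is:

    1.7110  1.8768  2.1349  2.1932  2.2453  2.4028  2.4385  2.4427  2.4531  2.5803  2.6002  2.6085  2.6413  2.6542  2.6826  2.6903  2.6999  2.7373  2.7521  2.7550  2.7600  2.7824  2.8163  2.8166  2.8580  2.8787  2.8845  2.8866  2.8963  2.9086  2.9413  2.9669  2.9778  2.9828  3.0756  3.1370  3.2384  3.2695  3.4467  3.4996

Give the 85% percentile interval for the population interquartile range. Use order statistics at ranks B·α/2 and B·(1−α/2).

(2.1349, 3.2384)

α = 0.15; lower rank = 40 × 0.075 = 3; upper rank = 40 × 0.925 = 37.
The 3rd smallest replicate is 2.1349; the 37th is 3.2384.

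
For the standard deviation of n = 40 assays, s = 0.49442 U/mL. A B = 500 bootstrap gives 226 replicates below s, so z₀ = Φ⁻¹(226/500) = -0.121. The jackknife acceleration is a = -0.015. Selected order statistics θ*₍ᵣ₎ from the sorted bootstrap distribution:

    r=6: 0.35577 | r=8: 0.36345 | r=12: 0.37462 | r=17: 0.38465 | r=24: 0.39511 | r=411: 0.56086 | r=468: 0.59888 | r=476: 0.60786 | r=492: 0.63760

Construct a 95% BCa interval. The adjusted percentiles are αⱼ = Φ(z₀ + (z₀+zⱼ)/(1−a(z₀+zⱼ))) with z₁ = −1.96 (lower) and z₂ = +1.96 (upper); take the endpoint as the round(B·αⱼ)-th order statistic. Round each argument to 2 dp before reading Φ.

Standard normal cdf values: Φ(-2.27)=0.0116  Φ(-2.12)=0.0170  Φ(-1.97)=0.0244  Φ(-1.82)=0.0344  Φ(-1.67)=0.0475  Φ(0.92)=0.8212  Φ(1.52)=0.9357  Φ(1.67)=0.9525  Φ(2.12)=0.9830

(0.35577, 0.60786)

Lower: z₀ + z₁ = -0.121 + (-1.960) = -2.081; 1 − a(z₀+z₁) = 1 − (-0.015)(-2.081) = 0.9688; argument = -0.121 + (-2.081)/0.9688 = -2.2691 → -2.27.
α₁ = Φ(-2.27) = 0.0116; rank = round(500 × 0.0116) = 6; θ*₍6₎ = 0.35577.
Upper: z₀ + z₂ = 1.839; 1 − a(z₀+z₂) = 1.0276; argument = 1.6686 → 1.67; α₂ = 0.9525; rank = 476; θ*₍476₎ = 0.60786.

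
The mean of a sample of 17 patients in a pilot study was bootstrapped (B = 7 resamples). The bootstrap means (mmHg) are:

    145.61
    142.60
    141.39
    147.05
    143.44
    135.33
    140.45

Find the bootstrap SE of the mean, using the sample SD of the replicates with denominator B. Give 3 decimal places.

Bootstrap SE is the standard deviation of the 7 replicate means.
Mean of replicates: (145.61 + 142.60 + 141.39 + 147.05 + 143.44 + 135.33 + 140.45) / 7 = 995.8700 / 7 = 142.2671
Sum of squared deviations: (+3.3429)² + (+0.3329)² + (−0.8771)² + (+4.7829)² + (+1.1729)² + (−6.9371)² + (−1.8171)² = 87.7321
Variance = 87.7321 / 7 = 12.5332
SE* = √12.5332

SE* = 3.540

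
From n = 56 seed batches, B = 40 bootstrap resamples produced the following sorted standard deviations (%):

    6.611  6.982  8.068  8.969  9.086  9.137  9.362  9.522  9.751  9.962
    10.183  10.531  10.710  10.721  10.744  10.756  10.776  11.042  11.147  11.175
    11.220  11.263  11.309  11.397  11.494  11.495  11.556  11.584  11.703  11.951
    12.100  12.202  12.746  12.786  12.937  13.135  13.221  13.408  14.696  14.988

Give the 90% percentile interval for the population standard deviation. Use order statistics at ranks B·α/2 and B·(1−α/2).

(6.982, 13.408)

α = 0.10; lower rank = 40 × 0.050 = 2; upper rank = 40 × 0.950 = 38.
The 2nd smallest replicate is 6.982; the 38th is 13.408.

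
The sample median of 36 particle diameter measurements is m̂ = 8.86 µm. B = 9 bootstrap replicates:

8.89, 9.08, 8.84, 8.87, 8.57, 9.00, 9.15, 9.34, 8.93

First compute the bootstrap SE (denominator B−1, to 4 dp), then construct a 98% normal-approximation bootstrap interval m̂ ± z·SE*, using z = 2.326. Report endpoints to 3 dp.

(8.355, 9.365)

Mean of replicates = 8.9633; sum of squared deviations = 0.3768; SE* = √(0.3768/8) = 0.2170
Margin = 2.326 × 0.2170 = 0.5047
Interval: 8.86 ± 0.5047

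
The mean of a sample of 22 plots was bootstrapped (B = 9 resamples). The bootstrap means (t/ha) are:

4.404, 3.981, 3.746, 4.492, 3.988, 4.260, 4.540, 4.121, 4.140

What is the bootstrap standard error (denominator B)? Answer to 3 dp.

Bootstrap SE is the standard deviation of the 9 replicate means.
Mean of replicates: (4.404 + 3.981 + 3.746 + 4.492 + 3.988 + 4.260 + 4.540 + 4.121 + 4.140) / 9 = 37.6720 / 9 = 4.1858
Sum of squared deviations: (+0.2182)² + (−0.2048)² + (−0.4398)² + (+0.3062)² + (−0.1978)² + (+0.0742)² + (+0.3542)² + (−0.0648)² + (−0.0458)² = 0.5531
Variance = 0.5531 / 9 = 0.0615
SE* = √0.0615

SE* = 0.248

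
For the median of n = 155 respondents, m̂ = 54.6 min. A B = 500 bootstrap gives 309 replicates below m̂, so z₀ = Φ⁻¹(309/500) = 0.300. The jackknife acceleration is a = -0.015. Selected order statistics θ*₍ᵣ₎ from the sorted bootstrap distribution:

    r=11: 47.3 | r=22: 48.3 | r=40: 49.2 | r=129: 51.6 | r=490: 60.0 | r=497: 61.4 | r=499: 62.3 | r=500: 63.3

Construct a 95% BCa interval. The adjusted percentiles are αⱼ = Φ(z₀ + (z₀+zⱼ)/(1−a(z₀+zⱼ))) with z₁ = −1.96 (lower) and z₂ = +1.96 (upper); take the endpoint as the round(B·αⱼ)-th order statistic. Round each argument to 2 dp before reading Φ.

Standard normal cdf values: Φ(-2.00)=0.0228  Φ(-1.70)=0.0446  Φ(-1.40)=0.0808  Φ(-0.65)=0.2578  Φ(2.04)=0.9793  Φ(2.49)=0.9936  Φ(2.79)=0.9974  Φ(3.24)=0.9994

(49.2, 61.4)

Lower: z₀ + z₁ = 0.300 + (-1.960) = -1.660; 1 − a(z₀+z₁) = 1 − (-0.015)(-1.660) = 0.9751; argument = 0.300 + (-1.660)/0.9751 = -1.4024 → -1.40.
α₁ = Φ(-1.40) = 0.0808; rank = round(500 × 0.0808) = 40; θ*₍40₎ = 49.2.
Upper: z₀ + z₂ = 2.260; 1 − a(z₀+z₂) = 1.0339; argument = 2.4859 → 2.49; α₂ = 0.9936; rank = 497; θ*₍497₎ = 61.4.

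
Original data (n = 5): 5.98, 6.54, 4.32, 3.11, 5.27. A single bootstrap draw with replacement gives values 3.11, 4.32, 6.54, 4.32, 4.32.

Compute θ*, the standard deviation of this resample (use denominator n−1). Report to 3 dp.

Mean = 4.5220; sum of squared deviations = 6.1885
s² = 6.1885 / 4 = 1.5471
s = √1.5471 = 1.244

θ* = 1.244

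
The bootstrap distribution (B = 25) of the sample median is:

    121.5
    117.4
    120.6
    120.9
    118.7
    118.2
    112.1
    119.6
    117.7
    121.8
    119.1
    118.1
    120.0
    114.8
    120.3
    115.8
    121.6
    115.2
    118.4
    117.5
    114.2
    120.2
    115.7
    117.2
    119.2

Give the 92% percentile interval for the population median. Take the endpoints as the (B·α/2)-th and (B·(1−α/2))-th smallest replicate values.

Sorted replicates: 112.1, 114.2, 114.8, 115.2, 115.7, 115.8, 117.2, 117.4, 117.5, 117.7, 118.1, 118.2, 118.4, 118.7, 119.1, 119.2, 119.6, 120.0, 120.2, 120.3, 120.6, 120.9, 121.5, 121.6, 121.8
α = 0.08; lower rank = 25 × 0.040 = 1; upper rank = 25 × 0.960 = 24.
The 1st smallest replicate is 112.1; the 24th is 121.6.

(112.1, 121.6)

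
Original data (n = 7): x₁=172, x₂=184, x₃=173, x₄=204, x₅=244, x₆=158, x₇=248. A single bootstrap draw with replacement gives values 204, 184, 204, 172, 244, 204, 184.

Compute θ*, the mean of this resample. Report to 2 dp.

θ* = 199.43

Mean = (204 + 184 + 204 + 172 + 244 + 204 + 184) / 7 = 1396.0 / 7 = 199.43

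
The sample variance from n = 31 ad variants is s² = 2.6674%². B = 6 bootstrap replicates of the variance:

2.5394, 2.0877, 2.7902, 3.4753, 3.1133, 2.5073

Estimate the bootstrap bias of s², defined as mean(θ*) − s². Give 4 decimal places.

mean(θ*) = (2.5394 + 2.0877 + 2.7902 + 3.4753 + 3.1133 + 2.5073) / 6 = 2.75220
bias = 2.75220 − 2.6674

bias = +0.0848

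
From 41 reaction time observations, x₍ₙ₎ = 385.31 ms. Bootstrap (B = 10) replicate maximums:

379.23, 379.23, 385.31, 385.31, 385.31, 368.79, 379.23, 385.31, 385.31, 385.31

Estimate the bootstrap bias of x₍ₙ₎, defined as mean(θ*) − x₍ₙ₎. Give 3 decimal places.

mean(θ*) = (379.23 + 379.23 + 385.31 + 385.31 + 385.31 + 368.79 + 379.23 + 385.31 + 385.31 + 385.31) / 10 = 381.8340
bias = 381.8340 − 385.31

bias = −3.476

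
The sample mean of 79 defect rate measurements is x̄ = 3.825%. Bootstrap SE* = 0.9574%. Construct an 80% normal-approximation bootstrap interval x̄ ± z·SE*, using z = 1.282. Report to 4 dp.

(2.5976, 5.0524)

Margin = 1.282 × 0.9574 = 1.22739
Interval: 3.825 ± 1.22739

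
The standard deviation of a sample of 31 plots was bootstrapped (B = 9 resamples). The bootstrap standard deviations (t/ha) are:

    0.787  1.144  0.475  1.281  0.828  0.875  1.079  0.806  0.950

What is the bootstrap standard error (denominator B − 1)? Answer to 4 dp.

Bootstrap SE is the standard deviation of the 9 replicate standard deviations.
Mean of replicates: (0.787 + 1.144 + 0.475 + 1.281 + 0.828 + 0.875 + 1.079 + 0.806 + 0.950) / 9 = 8.22500 / 9 = 0.91389
Sum of squared deviations: (−0.12689)² + (+0.23011)² + (−0.43889)² + (+0.36711)² + (−0.08589)² + (−0.03889)² + (+0.16511)² + (−0.10789)² + (+0.03611)² = 0.44554
Variance = 0.44554 / 8 = 0.05569
SE* = √0.05569

SE* = 0.2360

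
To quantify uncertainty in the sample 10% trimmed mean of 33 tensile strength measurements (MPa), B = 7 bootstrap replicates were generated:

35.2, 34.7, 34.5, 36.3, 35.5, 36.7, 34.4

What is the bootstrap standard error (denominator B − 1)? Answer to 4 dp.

SE* = 0.8958

Bootstrap SE is the standard deviation of the 7 replicate 10% trimmed means.
Mean of replicates: (35.2 + 34.7 + 34.5 + 36.3 + 35.5 + 36.7 + 34.4) / 7 = 247.30000 / 7 = 35.32857
Sum of squared deviations: (−0.12857)² + (−0.62857)² + (−0.82857)² + (+0.97143)² + (+0.17143)² + (+1.37143)² + (−0.92857)² = 4.81429
Variance = 4.81429 / 6 = 0.80238
SE* = √0.80238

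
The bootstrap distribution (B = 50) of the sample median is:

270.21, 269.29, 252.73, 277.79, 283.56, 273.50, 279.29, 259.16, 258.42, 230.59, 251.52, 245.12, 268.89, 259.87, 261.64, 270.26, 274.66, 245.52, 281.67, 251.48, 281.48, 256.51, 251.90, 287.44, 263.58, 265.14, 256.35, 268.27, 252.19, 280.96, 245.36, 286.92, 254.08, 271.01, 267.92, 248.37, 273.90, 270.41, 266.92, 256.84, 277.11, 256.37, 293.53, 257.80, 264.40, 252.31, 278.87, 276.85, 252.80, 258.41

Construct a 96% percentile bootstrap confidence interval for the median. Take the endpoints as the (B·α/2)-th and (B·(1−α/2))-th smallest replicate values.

Sorted replicates: 230.59, 245.12, 245.36, 245.52, 248.37, 251.48, 251.52, 251.90, 252.19, 252.31, 252.73, 252.80, 254.08, 256.35, 256.37, 256.51, 256.84, 257.80, 258.41, 258.42, 259.16, 259.87, 261.64, 263.58, 264.40, 265.14, 266.92, 267.92, 268.27, 268.89, 269.29, 270.21, 270.26, 270.41, 271.01, 273.50, 273.90, 274.66, 276.85, 277.11, 277.79, 278.87, 279.29, 280.96, 281.48, 281.67, 283.56, 286.92, 287.44, 293.53
α = 0.04; lower rank = 50 × 0.020 = 1; upper rank = 50 × 0.980 = 49.
The 1st smallest replicate is 230.59; the 49th is 287.44.

(230.59, 287.44)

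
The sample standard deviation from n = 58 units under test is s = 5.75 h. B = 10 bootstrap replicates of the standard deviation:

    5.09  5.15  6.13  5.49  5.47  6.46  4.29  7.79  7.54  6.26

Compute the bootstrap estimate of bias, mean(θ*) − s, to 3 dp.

mean(θ*) = (5.09 + 5.15 + 6.13 + 5.49 + 5.47 + 6.46 + 4.29 + 7.79 + 7.54 + 6.26) / 10 = 5.9670
bias = 5.9670 − 5.75

bias = +0.217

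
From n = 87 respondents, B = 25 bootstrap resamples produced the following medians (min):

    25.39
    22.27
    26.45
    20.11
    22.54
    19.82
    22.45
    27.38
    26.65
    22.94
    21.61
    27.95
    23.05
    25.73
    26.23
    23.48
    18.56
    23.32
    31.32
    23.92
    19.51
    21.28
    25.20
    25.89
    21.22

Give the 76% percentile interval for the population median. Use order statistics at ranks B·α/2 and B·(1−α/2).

(19.82, 26.65)

Sorted replicates: 18.56, 19.51, 19.82, 20.11, 21.22, 21.28, 21.61, 22.27, 22.45, 22.54, 22.94, 23.05, 23.32, 23.48, 23.92, 25.20, 25.39, 25.73, 25.89, 26.23, 26.45, 26.65, 27.38, 27.95, 31.32
α = 0.24; lower rank = 25 × 0.120 = 3; upper rank = 25 × 0.880 = 22.
The 3rd smallest replicate is 19.82; the 22nd is 26.65.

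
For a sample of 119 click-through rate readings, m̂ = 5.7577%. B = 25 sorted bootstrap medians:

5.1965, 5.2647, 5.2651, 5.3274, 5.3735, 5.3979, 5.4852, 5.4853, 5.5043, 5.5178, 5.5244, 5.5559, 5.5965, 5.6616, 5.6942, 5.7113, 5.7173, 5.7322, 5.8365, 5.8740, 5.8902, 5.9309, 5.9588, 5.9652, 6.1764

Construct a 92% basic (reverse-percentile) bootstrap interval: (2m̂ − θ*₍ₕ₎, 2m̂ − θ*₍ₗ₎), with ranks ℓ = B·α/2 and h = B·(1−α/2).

Percentile endpoints at ranks 1 and 24: θ*₍1₎ = 5.1965, θ*₍24₎ = 5.9652.
Basic interval reflects these around m̂:
  lower = 2 × 5.7577 − 5.9652 = 5.5502
  upper = 2 × 5.7577 − 5.1965 = 6.3189

(5.5502, 6.3189)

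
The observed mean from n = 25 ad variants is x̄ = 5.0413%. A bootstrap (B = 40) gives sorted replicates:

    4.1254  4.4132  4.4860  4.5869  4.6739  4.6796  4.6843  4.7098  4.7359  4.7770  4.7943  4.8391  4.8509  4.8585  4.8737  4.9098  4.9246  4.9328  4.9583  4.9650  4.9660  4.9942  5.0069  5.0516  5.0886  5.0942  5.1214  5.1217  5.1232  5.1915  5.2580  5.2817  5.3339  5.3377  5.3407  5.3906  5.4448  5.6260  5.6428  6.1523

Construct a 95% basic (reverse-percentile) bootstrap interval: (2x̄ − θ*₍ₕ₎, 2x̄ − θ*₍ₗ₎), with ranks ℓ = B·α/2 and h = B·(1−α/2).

(4.4398, 5.9572)

Percentile endpoints at ranks 1 and 39: θ*₍1₎ = 4.1254, θ*₍39₎ = 5.6428.
Basic interval reflects these around x̄:
  lower = 2 × 5.0413 − 5.6428 = 4.4398
  upper = 2 × 5.0413 − 4.1254 = 5.9572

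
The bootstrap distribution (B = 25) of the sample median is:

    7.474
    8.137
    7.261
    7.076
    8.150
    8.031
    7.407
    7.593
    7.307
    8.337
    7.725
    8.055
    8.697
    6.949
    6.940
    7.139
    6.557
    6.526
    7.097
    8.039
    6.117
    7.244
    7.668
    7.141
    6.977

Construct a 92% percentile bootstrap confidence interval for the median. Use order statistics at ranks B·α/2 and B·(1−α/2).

(6.117, 8.337)

Sorted replicates: 6.117, 6.526, 6.557, 6.940, 6.949, 6.977, 7.076, 7.097, 7.139, 7.141, 7.244, 7.261, 7.307, 7.407, 7.474, 7.593, 7.668, 7.725, 8.031, 8.039, 8.055, 8.137, 8.150, 8.337, 8.697
α = 0.08; lower rank = 25 × 0.040 = 1; upper rank = 25 × 0.960 = 24.
The 1st smallest replicate is 6.117; the 24th is 8.337.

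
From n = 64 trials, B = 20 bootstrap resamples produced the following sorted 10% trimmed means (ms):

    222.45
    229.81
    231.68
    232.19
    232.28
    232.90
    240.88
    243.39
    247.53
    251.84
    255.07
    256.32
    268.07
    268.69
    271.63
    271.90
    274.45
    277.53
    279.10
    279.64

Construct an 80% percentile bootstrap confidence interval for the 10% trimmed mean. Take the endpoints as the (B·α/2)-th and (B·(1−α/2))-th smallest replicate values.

α = 0.20; lower rank = 20 × 0.100 = 2; upper rank = 20 × 0.900 = 18.
The 2nd smallest replicate is 229.81; the 18th is 277.53.

(229.81, 277.53)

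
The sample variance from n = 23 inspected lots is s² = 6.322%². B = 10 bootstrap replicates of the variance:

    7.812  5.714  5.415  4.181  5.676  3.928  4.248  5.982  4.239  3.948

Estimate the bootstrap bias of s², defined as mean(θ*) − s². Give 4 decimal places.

mean(θ*) = (7.812 + 5.714 + 5.415 + 4.181 + 5.676 + 3.928 + 4.248 + 5.982 + 4.239 + 3.948) / 10 = 5.11430
bias = 5.11430 − 6.322

bias = −1.2077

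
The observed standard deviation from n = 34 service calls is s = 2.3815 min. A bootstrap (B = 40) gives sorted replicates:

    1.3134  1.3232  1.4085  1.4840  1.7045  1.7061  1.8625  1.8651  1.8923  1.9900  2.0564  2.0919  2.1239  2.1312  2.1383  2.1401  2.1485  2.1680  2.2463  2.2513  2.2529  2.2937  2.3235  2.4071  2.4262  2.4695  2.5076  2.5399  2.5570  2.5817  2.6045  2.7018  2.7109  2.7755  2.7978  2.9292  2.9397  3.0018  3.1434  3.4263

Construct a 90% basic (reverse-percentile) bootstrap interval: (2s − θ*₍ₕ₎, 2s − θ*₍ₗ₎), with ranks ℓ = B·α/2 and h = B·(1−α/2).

(1.7612, 3.4398)

Percentile endpoints at ranks 2 and 38: θ*₍2₎ = 1.3232, θ*₍38₎ = 3.0018.
Basic interval reflects these around s:
  lower = 2 × 2.3815 − 3.0018 = 1.7612
  upper = 2 × 2.3815 − 1.3232 = 3.4398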